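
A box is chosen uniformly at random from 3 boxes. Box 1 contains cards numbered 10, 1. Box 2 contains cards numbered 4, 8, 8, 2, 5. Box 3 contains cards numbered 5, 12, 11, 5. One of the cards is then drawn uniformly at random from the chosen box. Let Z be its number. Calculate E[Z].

383/60

E[Z | box 1] = (10+1)/2 = 11/2.
E[Z | box 2] = (4+8+8+2+5)/5 = 27/5.
E[Z | box 3] = (5+12+11+5)/4 = 33/4.
E[Z] = (1/3)·(11/2) + (1/3)·(27/5) + (1/3)·(33/4) = 383/60.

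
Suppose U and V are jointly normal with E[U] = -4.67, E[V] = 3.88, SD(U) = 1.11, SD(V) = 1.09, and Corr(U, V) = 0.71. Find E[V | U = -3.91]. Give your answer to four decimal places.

The regression of V on U has slope ρ·σ_V/σ_U and passes through (μ_U, μ_V).
E[V | U=-3.91] = 3.88 + (0.71)·(1.09/1.11)·(-3.91 − (-4.67)) = 3.88 + (0.69721)·(0.76) = 4.4099.

4.4099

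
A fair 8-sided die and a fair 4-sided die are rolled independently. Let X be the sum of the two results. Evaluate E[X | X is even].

7

P(X is even) = 1/2.
Σ over the event: 2·1/32 + 4·3/32 + 6·1/8 + 8·1/8 + 10·3/32 + 12·1/32 = 7/2.
E[X | X is even] = (7/2) / (1/2) = 7.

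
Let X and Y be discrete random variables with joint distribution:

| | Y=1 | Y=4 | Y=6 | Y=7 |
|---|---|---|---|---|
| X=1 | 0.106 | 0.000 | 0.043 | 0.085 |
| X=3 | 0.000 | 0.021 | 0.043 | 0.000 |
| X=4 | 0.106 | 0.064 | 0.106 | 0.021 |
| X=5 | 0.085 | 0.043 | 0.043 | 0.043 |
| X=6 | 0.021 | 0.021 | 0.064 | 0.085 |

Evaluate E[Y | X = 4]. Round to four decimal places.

P(X = 4) = 0.297.
Summing Y·P(X=x,Y=y) over the conditioning event gives 1.145.
E[Y | X = 4] = (1.145) / (0.297) = 3.8552.

3.8552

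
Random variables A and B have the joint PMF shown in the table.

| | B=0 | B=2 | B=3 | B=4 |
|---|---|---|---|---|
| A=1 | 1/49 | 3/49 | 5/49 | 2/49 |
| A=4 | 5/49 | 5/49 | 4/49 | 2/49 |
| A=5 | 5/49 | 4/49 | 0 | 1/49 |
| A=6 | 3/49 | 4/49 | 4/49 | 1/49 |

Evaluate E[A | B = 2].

P(B = 2) = 16/49.
Σ A·P over the event = 1·(3/49) + 4·(5/49) + 5·(4/49) + 6·(4/49) = 67/49.
E[A | B = 2] = (67/49) / (16/49) = 67/16.

67/16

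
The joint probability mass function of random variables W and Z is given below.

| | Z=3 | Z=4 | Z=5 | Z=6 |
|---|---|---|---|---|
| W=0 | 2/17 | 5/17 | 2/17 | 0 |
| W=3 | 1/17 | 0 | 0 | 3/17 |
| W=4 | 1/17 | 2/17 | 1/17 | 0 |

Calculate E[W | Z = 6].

3

P(Z = 6) = 3/17.
Σ W·P over the event = 3·(3/17) = 9/17.
E[W | Z = 6] = (9/17) / (3/17) = 3.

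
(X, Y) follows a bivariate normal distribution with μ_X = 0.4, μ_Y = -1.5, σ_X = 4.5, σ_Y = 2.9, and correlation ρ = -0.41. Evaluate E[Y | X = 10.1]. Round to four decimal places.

The regression of Y on X has slope ρ·σ_Y/σ_X and passes through (μ_X, μ_Y).
E[Y | X=10.1] = -1.5 + (-0.41)·(2.9/4.5)·(10.1 − (0.4)) = -1.5 + (-0.264222)·(9.7) = -4.0630.

-4.0630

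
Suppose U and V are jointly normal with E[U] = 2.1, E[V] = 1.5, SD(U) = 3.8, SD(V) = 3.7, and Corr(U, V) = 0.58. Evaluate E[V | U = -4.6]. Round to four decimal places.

-2.2837

For a bivariate normal, E[V | U=x] = μ_V + ρ·(σ_V/σ_U)·(x − μ_U).
E[V | U=-4.6] = 1.5 + (0.58)·(3.7/3.8)·(-4.6 − (2.1)) = 1.5 + (0.564737)·(-6.7) = -2.2837.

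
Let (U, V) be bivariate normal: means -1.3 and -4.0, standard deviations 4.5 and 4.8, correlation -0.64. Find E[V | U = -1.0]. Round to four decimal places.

The regression of V on U has slope ρ·σ_V/σ_U and passes through (μ_U, μ_V).
E[V | U=-1.0] = -4.0 + (-0.64)·(4.8/4.5)·(-1.0 − (-1.3)) = -4.0 + (-0.68267)·(0.3) = -4.2048.

-4.2048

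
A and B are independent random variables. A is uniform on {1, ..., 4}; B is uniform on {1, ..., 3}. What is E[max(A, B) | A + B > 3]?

P(A + B > 3) = 3/4.
Summing max(A,B)·P(x,y) over outcomes with A + B > 3 gives 29/12.
E[max(A, B) | A + B > 3] = (29/12) / (3/4) = 29/9.

29/9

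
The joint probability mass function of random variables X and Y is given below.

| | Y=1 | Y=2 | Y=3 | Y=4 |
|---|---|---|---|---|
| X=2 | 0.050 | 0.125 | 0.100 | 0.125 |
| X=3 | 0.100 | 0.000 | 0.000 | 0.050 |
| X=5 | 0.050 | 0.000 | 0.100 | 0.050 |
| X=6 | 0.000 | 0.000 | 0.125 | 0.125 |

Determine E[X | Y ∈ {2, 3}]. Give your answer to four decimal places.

P(Y ∈ {2, 3}) = 0.450.
Σ X·P over the event = 2·(0.125) + 2·(0.100) + 5·(0.100) + 6·(0.125) = 1.700.
E[X | Y ∈ {2, 3}] = (1.700) / (0.450) = 3.7778.

3.7778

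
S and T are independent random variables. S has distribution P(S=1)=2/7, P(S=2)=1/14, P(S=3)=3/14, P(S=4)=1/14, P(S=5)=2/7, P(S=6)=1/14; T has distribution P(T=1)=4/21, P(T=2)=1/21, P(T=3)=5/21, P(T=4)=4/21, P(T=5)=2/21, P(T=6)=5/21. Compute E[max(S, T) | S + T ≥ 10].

P(S + T ≥ 10) = 22/147.
Summing max(S,T)·P(x,y) over outcomes with S + T ≥ 10 gives 128/147.
E[max(S, T) | S + T ≥ 10] = (128/147) / (22/147) = 64/11.

64/11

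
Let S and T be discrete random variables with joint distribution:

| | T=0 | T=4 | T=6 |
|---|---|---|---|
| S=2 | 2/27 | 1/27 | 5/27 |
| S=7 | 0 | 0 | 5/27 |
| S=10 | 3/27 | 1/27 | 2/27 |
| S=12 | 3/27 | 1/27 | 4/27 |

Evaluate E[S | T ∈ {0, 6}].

61/8

P(T ∈ {0, 6}) = 8/9.
Σ S·P over the event = 2·(2/27) + 2·(5/27) + 7·(5/27) + 10·(3/27) + 10·(2/27) + 12·(3/27) + 12·(4/27) = 61/9.
E[S | T ∈ {0, 6}] = (61/9) / (8/9) = 61/8.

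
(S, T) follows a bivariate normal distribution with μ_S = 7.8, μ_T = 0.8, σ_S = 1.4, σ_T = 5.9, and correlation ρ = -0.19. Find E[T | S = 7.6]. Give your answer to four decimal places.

For a bivariate normal, E[T | S=x] = μ_T + ρ·(σ_T/σ_S)·(x − μ_S).
E[T | S=7.6] = 0.8 + (-0.19)·(5.9/1.4)·(7.6 − (7.8)) = 0.8 + (-0.80071)·(-0.2) = 0.9601.

0.9601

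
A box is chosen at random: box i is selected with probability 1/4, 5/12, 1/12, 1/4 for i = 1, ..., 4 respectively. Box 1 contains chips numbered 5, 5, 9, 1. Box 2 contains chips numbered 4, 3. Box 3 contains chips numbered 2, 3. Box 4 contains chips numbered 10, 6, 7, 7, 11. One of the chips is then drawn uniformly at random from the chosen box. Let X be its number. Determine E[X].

E[X | box 1] = (5+5+9+1)/4 = 5.
E[X | box 2] = (4+3)/2 = 7/2.
E[X | box 3] = (2+3)/2 = 5/2.
E[X | box 4] = (10+6+7+7+11)/5 = 41/5.
By the law of total expectation,
E[X] = (1/4)·(5) + (5/12)·(7/2) + (1/12)·(5/2) + (1/4)·(41/5) = 149/30.

149/30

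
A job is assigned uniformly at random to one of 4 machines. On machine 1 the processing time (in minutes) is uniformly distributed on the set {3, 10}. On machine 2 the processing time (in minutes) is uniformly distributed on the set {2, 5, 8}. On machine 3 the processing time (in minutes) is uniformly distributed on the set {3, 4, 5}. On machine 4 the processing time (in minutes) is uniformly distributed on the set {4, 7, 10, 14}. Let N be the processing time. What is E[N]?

97/16

E[N | machine 1] = (3+10)/2 = 13/2.
E[N | machine 2] = (2+5+8)/3 = 5.
E[N | machine 3] = (3+4+5)/3 = 4.
E[N | machine 4] = (4+7+10+14)/4 = 35/4.
By the law of total expectation,
E[N] = (1/4)·(13/2) + (1/4)·(5) + (1/4)·(4) + (1/4)·(35/4) = 97/16.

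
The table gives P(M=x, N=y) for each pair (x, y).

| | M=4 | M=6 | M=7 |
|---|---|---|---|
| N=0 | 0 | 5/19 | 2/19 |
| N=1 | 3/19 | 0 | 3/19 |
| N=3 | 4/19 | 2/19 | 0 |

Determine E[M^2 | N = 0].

P(N = 0) = 7/19.
Σ M^2·P over the event = 36·(5/19) + 49·(2/19) = 278/19.
E[M^2 | N = 0] = (278/19) / (7/19) = 278/7.

278/7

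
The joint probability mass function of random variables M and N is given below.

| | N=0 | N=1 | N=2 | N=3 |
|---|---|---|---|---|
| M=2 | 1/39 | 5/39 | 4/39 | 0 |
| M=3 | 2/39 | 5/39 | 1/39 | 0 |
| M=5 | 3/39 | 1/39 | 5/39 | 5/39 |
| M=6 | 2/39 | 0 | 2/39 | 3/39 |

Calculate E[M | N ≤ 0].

P(N ≤ 0) = 8/39.
Summing M·P(M=x,N=y) over the conditioning event gives 35/39.
E[M | N ≤ 0] = (35/39) / (8/39) = 35/8.

35/8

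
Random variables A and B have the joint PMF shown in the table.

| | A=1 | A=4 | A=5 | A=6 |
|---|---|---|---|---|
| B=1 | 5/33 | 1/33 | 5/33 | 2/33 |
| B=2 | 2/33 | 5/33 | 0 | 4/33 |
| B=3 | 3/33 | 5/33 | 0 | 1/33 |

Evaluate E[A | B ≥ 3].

P(B ≥ 3) = 3/11.
Σ A·P over the event = 1·(3/33) + 4·(5/33) + 6·(1/33) = 29/33.
E[A | B ≥ 3] = (29/33) / (3/11) = 29/9.

29/9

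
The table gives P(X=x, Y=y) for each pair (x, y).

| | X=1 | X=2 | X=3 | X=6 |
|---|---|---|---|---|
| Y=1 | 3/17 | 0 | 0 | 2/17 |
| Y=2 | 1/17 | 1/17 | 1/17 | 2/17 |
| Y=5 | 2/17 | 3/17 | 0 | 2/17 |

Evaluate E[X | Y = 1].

3

P(Y = 1) = 5/17.
Σ X·P over the event = 1·(3/17) + 6·(2/17) = 15/17.
E[X | Y = 1] = (15/17) / (5/17) = 3.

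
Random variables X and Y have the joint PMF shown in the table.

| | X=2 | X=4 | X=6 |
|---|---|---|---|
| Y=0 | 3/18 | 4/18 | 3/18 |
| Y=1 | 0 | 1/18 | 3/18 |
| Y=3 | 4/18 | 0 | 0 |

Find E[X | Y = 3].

2

P(Y = 3) = 2/9.
Σ X·P over the event = 2·(4/18) = 4/9.
E[X | Y = 3] = (4/9) / (2/9) = 2.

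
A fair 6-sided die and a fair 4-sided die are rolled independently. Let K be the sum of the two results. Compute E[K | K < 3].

P(K < 3) = 1/24.
Σ over the event: 2·1/24 = 1/12.
E[K | K < 3] = (1/12) / (1/24) = 2.

2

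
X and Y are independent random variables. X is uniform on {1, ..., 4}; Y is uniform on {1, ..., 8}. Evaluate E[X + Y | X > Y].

5

Outcomes with X > Y: (2,1), (3,1), (3,2), (4,1), (4,2), (4,3), each with probability 1/32.
E[X + Y | X > Y] = (3 + 4 + 5 + 5 + 6 + 7) / 6 = 5.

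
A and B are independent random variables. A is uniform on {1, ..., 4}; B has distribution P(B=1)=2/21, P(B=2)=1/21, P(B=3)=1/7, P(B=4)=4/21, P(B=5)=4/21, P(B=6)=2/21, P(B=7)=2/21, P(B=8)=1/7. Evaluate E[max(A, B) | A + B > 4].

P(A + B > 4) = 73/84.
Summing max(A,B)·P(x,y) over outcomes with A + B > 4 gives 389/84.
E[max(A, B) | A + B > 4] = (389/84) / (73/84) = 389/73.

389/73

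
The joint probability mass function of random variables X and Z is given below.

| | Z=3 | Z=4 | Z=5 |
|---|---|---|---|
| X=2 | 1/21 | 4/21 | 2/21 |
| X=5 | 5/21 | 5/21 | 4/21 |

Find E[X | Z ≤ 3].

9/2

P(Z ≤ 3) = 2/7.
Σ X·P over the event = 2·(1/21) + 5·(5/21) = 9/7.
E[X | Z ≤ 3] = (9/7) / (2/7) = 9/2.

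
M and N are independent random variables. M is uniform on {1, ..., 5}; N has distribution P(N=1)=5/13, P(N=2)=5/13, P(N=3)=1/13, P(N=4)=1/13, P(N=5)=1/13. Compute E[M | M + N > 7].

13/3

P(M + N > 7) = 6/65.
Summing M·P(x,y) over outcomes with M + N > 7 gives 2/5.
E[M | M + N > 7] = (2/5) / (6/65) = 13/3.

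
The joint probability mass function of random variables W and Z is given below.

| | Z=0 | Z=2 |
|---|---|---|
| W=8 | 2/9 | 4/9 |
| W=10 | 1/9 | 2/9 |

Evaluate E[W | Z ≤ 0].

P(Z ≤ 0) = 1/3.
Σ W·P over the event = 8·(2/9) + 10·(1/9) = 26/9.
E[W | Z ≤ 0] = (26/9) / (1/3) = 26/3.

26/3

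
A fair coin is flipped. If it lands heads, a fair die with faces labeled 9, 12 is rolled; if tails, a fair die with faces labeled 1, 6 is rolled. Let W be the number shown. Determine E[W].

7

E[W | heads] = (9+12)/2 = 21/2.
E[W | tails] = (1+6)/2 = 7/2.
By the law of total expectation,
E[W] = (1/2)·(21/2) + (1/2)·(7/2) = 7.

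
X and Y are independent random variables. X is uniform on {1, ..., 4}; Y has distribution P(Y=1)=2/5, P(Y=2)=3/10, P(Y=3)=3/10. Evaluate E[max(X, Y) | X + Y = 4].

P(X + Y = 4) = 1/4.
Summing max(X,Y)·P(x,y) over outcomes with X + Y = 4 gives 27/40.
E[max(X, Y) | X + Y = 4] = (27/40) / (1/4) = 27/10.

27/10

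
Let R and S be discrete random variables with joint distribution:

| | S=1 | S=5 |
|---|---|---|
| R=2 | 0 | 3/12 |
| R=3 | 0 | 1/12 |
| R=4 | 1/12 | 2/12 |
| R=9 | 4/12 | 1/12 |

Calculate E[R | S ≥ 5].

26/7

P(S ≥ 5) = 7/12.
Σ R·P over the event = 2·(3/12) + 3·(1/12) + 4·(2/12) + 9·(1/12) = 13/6.
E[R | S ≥ 5] = (13/6) / (7/12) = 26/7.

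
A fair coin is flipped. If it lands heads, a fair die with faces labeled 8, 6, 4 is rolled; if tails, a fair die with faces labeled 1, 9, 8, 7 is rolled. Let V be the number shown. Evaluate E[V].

49/8

E[V | heads] = (8+6+4)/3 = 6.
E[V | tails] = (1+9+8+7)/4 = 25/4.
By the law of total expectation,
E[V] = (1/2)·(6) + (1/2)·(25/4) = 49/8.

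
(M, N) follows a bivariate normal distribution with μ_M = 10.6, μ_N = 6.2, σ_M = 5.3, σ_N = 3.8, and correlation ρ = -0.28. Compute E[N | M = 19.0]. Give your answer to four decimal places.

E[N | M=x] = μ_N + ρ(σ_N/σ_M)(x − μ_M) for jointly normal variables.
E[N | M=19.0] = 6.2 + (-0.28)·(3.8/5.3)·(19.0 − (10.6)) = 6.2 + (-0.20075)·(8.4) = 4.5137.

4.5137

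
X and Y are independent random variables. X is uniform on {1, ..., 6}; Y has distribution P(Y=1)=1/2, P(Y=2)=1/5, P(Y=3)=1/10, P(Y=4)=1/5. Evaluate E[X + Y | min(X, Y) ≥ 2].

P(min(X, Y) ≥ 2) = 5/12.
Summing (X+Y)·P(x,y) over outcomes with min(X, Y) ≥ 2 gives 35/12.
E[X + Y | min(X, Y) ≥ 2] = (35/12) / (5/12) = 7.

7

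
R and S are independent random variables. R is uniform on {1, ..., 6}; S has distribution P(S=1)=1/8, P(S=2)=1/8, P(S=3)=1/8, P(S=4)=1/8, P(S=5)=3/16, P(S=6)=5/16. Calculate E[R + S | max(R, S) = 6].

P(max(R, S) = 6) = 41/96.
Summing (R+S)·P(x,y) over outcomes with max(R, S) = 6 gives 193/48.
E[R + S | max(R, S) = 6] = (193/48) / (41/96) = 386/41.

386/41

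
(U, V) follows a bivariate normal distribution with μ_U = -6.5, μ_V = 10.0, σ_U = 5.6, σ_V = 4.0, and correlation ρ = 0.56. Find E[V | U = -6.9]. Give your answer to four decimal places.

E[V | U=x] = μ_V + ρ(σ_V/σ_U)(x − μ_U) for jointly normal variables.
E[V | U=-6.9] = 10.0 + (0.56)·(4.0/5.6)·(-6.9 − (-6.5)) = 10.0 + (0.4)·(-0.4) = 9.8400.

9.8400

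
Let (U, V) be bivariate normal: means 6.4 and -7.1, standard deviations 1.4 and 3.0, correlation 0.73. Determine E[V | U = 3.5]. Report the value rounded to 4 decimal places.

-11.6364

The regression of V on U has slope ρ·σ_V/σ_U and passes through (μ_U, μ_V).
E[V | U=3.5] = -7.1 + (0.73)·(3.0/1.4)·(3.5 − (6.4)) = -7.1 + (1.56429)·(-2.9) = -11.6364.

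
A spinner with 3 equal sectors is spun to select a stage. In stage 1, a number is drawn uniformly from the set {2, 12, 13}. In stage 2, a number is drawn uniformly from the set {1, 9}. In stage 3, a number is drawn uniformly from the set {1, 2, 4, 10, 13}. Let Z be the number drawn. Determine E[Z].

20/3

E[Z | stage 1] = (2+12+13)/3 = 9.
E[Z | stage 2] = (1+9)/2 = 5.
E[Z | stage 3] = (1+2+4+10+13)/5 = 6.
E[Z] = (1/3)·(9) + (1/3)·(5) + (1/3)·(6) = 20/3.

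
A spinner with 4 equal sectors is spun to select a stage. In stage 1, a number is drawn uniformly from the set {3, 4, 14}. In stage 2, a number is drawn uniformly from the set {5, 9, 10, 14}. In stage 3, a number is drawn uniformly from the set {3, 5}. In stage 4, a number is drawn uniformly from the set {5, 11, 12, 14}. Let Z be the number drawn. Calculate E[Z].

E[Z | stage 1] = (3+4+14)/3 = 7.
E[Z | stage 2] = (5+9+10+14)/4 = 19/2.
E[Z | stage 3] = (3+5)/2 = 4.
E[Z | stage 4] = (5+11+12+14)/4 = 21/2.
E[Z] = (1/4)·(7) + (1/4)·(19/2) + (1/4)·(4) + (1/4)·(21/2) = 31/4.

31/4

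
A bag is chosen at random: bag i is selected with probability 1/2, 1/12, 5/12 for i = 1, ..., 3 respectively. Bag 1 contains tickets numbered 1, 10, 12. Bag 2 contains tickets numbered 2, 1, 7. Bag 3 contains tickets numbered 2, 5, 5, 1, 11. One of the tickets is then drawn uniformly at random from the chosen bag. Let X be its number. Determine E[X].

E[X | bag 1] = (1+10+12)/3 = 23/3.
E[X | bag 2] = (2+1+7)/3 = 10/3.
E[X | bag 3] = (2+5+5+1+11)/5 = 24/5.
E[X] = (1/2)·(23/3) + (1/12)·(10/3) + (5/12)·(24/5) = 55/9.

55/9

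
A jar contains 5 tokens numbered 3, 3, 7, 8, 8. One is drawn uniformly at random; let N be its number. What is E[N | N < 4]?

3

P(N < 4) = 2/5.
Σ over the event: 3·2/5 = 6/5.
E[N | N < 4] = (6/5) / (2/5) = 3.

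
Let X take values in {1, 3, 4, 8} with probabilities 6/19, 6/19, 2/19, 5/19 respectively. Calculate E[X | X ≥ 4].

48/7

P(X ≥ 4) = 7/19.
Σ over the event: 4·2/19 + 8·5/19 = 48/19.
E[X | X ≥ 4] = (48/19) / (7/19) = 48/7.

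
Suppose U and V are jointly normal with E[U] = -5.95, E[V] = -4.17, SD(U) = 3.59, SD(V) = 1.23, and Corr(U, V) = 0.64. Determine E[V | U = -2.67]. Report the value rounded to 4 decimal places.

-3.4508

The regression of V on U has slope ρ·σ_V/σ_U and passes through (μ_U, μ_V).
E[V | U=-2.67] = -4.17 + (0.64)·(1.23/3.59)·(-2.67 − (-5.95)) = -4.17 + (0.21928)·(3.28) = -3.4508.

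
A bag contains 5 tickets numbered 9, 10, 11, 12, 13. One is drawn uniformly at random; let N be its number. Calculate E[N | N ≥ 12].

P(N ≥ 12) = 2/5.
Σ over the event: 12·1/5 + 13·1/5 = 5.
E[N | N ≥ 12] = (5) / (2/5) = 25/2.

25/2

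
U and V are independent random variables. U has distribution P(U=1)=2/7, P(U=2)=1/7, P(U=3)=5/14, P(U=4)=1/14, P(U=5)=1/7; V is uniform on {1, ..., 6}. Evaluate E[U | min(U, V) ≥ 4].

P(min(U, V) ≥ 4) = 3/28.
Summing U·P(x,y) over outcomes with min(U, V) ≥ 4 gives 1/2.
E[U | min(U, V) ≥ 4] = (1/2) / (3/28) = 14/3.

14/3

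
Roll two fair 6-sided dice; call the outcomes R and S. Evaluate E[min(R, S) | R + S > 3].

8/3

P(R + S > 3) = 11/12.
Summing min(R,S)·P(x,y) over outcomes with R + S > 3 gives 22/9.
E[min(R, S) | R + S > 3] = (22/9) / (11/12) = 8/3.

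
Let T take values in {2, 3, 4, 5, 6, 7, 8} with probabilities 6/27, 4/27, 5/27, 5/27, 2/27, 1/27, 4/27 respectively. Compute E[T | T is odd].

22/5

P(T is odd) = 10/27.
Σ over the event: 3·4/27 + 5·5/27 + 7·1/27 = 44/27.
E[T | T is odd] = (44/27) / (10/27) = 22/5.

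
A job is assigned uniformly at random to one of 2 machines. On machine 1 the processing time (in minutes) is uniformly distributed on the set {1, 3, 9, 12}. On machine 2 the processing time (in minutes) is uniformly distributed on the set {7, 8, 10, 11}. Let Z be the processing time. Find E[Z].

E[Z | machine 1] = (1+3+9+12)/4 = 25/4.
E[Z | machine 2] = (7+8+10+11)/4 = 9.
E[Z] = (1/2)·(25/4) + (1/2)·(9) = 61/8.

61/8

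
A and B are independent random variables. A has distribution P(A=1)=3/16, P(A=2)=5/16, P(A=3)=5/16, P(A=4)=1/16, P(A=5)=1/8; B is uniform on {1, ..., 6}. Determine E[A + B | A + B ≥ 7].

170/21

P(A + B ≥ 7) = 7/16.
Summing (A+B)·P(x,y) over outcomes with A + B ≥ 7 gives 85/24.
E[A + B | A + B ≥ 7] = (85/24) / (7/16) = 170/21.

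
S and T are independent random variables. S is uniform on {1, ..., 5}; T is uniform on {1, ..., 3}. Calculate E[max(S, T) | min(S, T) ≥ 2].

29/8

Outcomes with min(S, T) ≥ 2: (2,2), (2,3), (3,2), (3,3), (4,2), (4,3), (5,2), (5,3), each with probability 1/15.
E[max(S, T) | min(S, T) ≥ 2] = (2 + 3 + 3 + 3 + 4 + 4 + 5 + 5) / 8 = 29/8.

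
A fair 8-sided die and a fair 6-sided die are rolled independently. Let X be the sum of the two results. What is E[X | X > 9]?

P(X > 9) = 5/16.
Σ over the event: 10·5/48 + 11·1/12 + 12·1/16 + 13·1/24 + 14·1/48 = 85/24.
E[X | X > 9] = (85/24) / (5/16) = 34/3.

34/3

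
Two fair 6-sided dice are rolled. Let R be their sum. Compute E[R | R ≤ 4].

P(R ≤ 4) = 1/6.
Σ over the event: 2·1/36 + 3·1/18 + 4·1/12 = 5/9.
E[R | R ≤ 4] = (5/9) / (1/6) = 10/3.

10/3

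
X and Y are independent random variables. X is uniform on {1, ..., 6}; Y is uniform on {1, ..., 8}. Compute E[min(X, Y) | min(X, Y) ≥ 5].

43/8

Outcomes with min(X, Y) ≥ 5: (5,5), (5,6), (5,7), (5,8), (6,5), (6,6), (6,7), (6,8), each with probability 1/48.
E[min(X, Y) | min(X, Y) ≥ 5] = (5 + 5 + 5 + 5 + 5 + 6 + 6 + 6) / 8 = 43/8.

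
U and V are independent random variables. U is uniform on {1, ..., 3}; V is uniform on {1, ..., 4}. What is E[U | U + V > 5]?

8/3

Outcomes with U + V > 5: (2,4), (3,3), (3,4), each with probability 1/12.
E[U | U + V > 5] = (2 + 3 + 3) / 3 = 8/3.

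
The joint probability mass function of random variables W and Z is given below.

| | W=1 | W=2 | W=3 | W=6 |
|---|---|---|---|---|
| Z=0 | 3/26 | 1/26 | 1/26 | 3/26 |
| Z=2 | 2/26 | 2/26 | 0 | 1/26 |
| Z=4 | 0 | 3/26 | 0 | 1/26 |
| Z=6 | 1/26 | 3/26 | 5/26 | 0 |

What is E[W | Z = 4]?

P(Z = 4) = 2/13.
Σ W·P over the event = 2·(3/26) + 6·(1/26) = 6/13.
E[W | Z = 4] = (6/13) / (2/13) = 3.

3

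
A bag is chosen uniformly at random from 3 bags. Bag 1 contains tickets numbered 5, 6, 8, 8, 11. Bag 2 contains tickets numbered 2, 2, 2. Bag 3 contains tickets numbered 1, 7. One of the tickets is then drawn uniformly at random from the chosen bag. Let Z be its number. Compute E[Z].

E[Z | bag 1] = (5+6+8+8+11)/5 = 38/5.
E[Z | bag 2] = (2+2+2)/3 = 2.
E[Z | bag 3] = (1+7)/2 = 4.
By the law of total expectation,
E[Z] = (1/3)·(38/5) + (1/3)·(2) + (1/3)·(4) = 68/15.

68/15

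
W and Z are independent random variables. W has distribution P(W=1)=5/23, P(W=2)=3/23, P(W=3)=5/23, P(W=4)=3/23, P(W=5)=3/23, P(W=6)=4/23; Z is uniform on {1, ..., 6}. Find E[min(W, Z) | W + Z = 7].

P(W + Z = 7) = 1/6.
Summing min(W,Z)·P(x,y) over outcomes with W + Z = 7 gives 15/46.
E[min(W, Z) | W + Z = 7] = (15/46) / (1/6) = 45/23.

45/23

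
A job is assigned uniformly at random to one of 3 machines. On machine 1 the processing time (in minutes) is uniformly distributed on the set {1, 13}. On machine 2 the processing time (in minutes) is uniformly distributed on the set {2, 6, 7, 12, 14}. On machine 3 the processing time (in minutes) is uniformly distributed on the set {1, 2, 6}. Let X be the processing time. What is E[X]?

E[X | machine 1] = (1+13)/2 = 7.
E[X | machine 2] = (2+6+7+12+14)/5 = 41/5.
E[X | machine 3] = (1+2+6)/3 = 3.
E[X] = (1/3)·(7) + (1/3)·(41/5) + (1/3)·(3) = 91/15.

91/15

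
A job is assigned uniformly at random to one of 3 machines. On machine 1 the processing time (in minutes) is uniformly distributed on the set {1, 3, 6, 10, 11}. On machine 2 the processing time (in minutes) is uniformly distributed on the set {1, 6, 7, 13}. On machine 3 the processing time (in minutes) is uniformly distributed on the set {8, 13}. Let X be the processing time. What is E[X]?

E[X | machine 1] = (1+3+6+10+11)/5 = 31/5.
E[X | machine 2] = (1+6+7+13)/4 = 27/4.
E[X | machine 3] = (8+13)/2 = 21/2.
By the law of total expectation,
E[X] = (1/3)·(31/5) + (1/3)·(27/4) + (1/3)·(21/2) = 469/60.

469/60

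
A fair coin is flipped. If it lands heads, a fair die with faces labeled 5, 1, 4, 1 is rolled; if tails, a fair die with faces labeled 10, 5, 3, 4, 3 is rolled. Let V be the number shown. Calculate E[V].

E[V | heads] = (5+1+4+1)/4 = 11/4.
E[V | tails] = (10+5+3+4+3)/5 = 5.
By the law of total expectation,
E[V] = (1/2)·(11/4) + (1/2)·(5) = 31/8.

31/8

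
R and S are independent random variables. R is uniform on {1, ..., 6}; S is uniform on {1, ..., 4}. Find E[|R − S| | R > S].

P(R > S) = 7/12.
Summing |R−S|·P(x,y) over outcomes with R > S gives 17/12.
E[|R − S| | R > S] = (17/12) / (7/12) = 17/7.

17/7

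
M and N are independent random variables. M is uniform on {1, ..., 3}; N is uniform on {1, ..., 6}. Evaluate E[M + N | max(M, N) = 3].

Outcomes with max(M, N) = 3: (1,3), (2,3), (3,1), (3,2), (3,3), each with probability 1/18.
E[M + N | max(M, N) = 3] = (4 + 5 + 4 + 5 + 6) / 5 = 24/5.

24/5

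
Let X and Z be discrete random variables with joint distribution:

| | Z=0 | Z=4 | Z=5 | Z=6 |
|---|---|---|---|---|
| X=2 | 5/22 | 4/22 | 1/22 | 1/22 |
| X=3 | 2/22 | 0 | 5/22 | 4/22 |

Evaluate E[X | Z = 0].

16/7

P(Z = 0) = 7/22.
Σ X·P over the event = 2·(5/22) + 3·(2/22) = 8/11.
E[X | Z = 0] = (8/11) / (7/22) = 16/7.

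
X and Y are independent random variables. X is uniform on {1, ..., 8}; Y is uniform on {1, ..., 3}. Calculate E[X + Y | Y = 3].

Outcomes with Y = 3: (1,3), (2,3), (3,3), (4,3), (5,3), (6,3), (7,3), (8,3), each with probability 1/24.
E[X + Y | Y = 3] = (4 + 5 + 6 + 7 + 8 + 9 + 10 + 11) / 8 = 15/2.

15/2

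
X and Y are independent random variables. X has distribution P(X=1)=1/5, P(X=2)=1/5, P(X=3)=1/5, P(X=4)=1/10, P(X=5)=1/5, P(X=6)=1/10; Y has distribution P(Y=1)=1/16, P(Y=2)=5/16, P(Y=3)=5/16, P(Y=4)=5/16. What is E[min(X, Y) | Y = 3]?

P(Y = 3) = 5/16.
Summing min(X,Y)·P(x,y) over outcomes with Y = 3 gives 3/4.
E[min(X, Y) | Y = 3] = (3/4) / (5/16) = 12/5.

12/5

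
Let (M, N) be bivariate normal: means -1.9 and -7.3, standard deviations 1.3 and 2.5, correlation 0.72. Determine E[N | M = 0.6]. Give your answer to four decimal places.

For a bivariate normal, E[N | M=x] = μ_N + ρ·(σ_N/σ_M)·(x − μ_M).
E[N | M=0.6] = -7.3 + (0.72)·(2.5/1.3)·(0.6 − (-1.9)) = -7.3 + (1.3846)·(2.5) = -3.8385.

-3.8385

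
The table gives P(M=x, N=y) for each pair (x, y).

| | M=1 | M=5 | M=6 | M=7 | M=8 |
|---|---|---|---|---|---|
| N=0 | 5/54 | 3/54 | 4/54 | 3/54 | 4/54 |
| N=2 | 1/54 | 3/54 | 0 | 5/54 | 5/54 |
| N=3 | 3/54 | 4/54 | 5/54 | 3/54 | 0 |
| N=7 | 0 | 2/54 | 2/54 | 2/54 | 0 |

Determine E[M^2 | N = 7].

110/3

P(N = 7) = 1/9.
Σ M^2·P over the event = 25·(2/54) + 36·(2/54) + 49·(2/54) = 110/27.
E[M^2 | N = 7] = (110/27) / (1/9) = 110/3.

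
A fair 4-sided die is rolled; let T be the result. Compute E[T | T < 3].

Given T < 3, T is equally likely to be any of {1, 2}.
E[T | T < 3] = (1 + 2) / 2 = 3/2.

3/2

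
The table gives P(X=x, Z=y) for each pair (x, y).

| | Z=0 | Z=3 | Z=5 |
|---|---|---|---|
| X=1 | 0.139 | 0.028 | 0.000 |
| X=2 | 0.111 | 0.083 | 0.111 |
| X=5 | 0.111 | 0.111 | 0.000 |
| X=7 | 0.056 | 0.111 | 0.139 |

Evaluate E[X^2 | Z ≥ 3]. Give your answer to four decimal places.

P(Z ≥ 3) = 0.583.
Σ X^2·P over the event = 1·(0.028) + 4·(0.083) + 4·(0.111) + 25·(0.111) + 49·(0.111) + 49·(0.139) = 15.829.
E[X^2 | Z ≥ 3] = (15.829) / (0.583) = 27.1509.

27.1509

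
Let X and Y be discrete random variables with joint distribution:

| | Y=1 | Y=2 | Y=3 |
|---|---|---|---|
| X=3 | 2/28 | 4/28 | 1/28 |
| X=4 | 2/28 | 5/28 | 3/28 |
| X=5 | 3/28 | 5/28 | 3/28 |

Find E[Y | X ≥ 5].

P(X ≥ 5) = 11/28.
Σ Y·P over the event = 1·(3/28) + 2·(5/28) + 3·(3/28) = 11/14.
E[Y | X ≥ 5] = (11/14) / (11/28) = 2.

2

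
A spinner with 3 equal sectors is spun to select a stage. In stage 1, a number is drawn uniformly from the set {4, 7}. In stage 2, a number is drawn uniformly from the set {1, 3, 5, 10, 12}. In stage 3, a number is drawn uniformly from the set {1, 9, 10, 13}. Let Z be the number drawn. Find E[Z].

133/20

E[Z | stage 1] = (4+7)/2 = 11/2.
E[Z | stage 2] = (1+3+5+10+12)/5 = 31/5.
E[Z | stage 3] = (1+9+10+13)/4 = 33/4.
E[Z] = (1/3)·(11/2) + (1/3)·(31/5) + (1/3)·(33/4) = 133/20.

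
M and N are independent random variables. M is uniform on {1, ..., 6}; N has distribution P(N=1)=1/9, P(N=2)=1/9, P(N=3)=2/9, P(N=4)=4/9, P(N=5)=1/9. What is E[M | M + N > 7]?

106/21

P(M + N > 7) = 7/18.
Summing M·P(x,y) over outcomes with M + N > 7 gives 53/27.
E[M | M + N > 7] = (53/27) / (7/18) = 106/21.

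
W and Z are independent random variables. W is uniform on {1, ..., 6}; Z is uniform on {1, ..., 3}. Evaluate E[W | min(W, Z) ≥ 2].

4

Outcomes with min(W, Z) ≥ 2: (2,2), (2,3), (3,2), (3,3), (4,2), (4,3), (5,2), (5,3), (6,2), (6,3), each with probability 1/18.
E[W | min(W, Z) ≥ 2] = (2 + 2 + 3 + 3 + 4 + 4 + 5 + 5 + 6 + 6) / 10 = 4.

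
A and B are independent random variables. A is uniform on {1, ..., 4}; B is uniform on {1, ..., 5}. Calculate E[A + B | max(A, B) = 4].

44/7

P(max(A, B) = 4) = 7/20.
Summing (A+B)·P(x,y) over outcomes with max(A, B) = 4 gives 11/5.
E[A + B | max(A, B) = 4] = (11/5) / (7/20) = 44/7.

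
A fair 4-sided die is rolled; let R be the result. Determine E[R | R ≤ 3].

2

Given R ≤ 3, R is equally likely to be any of {1, 2, 3}.
E[R | R ≤ 3] = (1 + 2 + 3) / 3 = 2.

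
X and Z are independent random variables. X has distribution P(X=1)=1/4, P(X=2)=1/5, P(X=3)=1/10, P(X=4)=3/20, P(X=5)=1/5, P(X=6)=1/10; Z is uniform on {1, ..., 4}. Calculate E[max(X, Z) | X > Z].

184/41

P(X > Z) = 41/80.
Summing max(X,Z)·P(x,y) over outcomes with X > Z gives 23/10.
E[max(X, Z) | X > Z] = (23/10) / (41/80) = 184/41.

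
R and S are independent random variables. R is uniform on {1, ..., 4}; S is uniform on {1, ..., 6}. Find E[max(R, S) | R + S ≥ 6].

P(R + S ≥ 6) = 7/12.
Summing max(R,S)·P(x,y) over outcomes with R + S ≥ 6 gives 67/24.
E[max(R, S) | R + S ≥ 6] = (67/24) / (7/12) = 67/14.

67/14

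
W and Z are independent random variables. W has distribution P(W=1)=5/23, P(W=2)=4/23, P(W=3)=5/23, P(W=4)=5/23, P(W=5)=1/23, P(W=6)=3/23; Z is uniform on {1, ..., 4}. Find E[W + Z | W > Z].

31/5

P(W > Z) = 45/92.
Summing (W+Z)·P(x,y) over outcomes with W > Z gives 279/92.
E[W + Z | W > Z] = (279/92) / (45/92) = 31/5.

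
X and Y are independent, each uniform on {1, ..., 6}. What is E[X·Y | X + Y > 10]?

32

P(X + Y > 10) = 1/12.
Summing XY·P(x,y) over outcomes with X + Y > 10 gives 8/3.
E[X·Y | X + Y > 10] = (8/3) / (1/12) = 32.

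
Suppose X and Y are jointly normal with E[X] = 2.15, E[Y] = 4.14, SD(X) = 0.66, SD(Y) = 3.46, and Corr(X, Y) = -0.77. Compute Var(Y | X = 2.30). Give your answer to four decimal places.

4.8736

Var(Y | X=x) = (1 − ρ²)·σ_Y².
Var(Y | X=2.30) = (3.46)²·(1 − (-0.77)²) = 11.9716·0.4071 = 4.8736.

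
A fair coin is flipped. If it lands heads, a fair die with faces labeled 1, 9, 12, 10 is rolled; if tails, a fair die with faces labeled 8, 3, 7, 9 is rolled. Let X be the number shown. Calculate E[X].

59/8

E[X | heads] = (1+9+12+10)/4 = 8.
E[X | tails] = (8+3+7+9)/4 = 27/4.
By the law of total expectation,
E[X] = (1/2)·(8) + (1/2)·(27/4) = 59/8.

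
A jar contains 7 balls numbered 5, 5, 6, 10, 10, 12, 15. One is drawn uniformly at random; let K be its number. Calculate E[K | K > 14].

P(K > 14) = 1/7.
Σ over the event: 15·1/7 = 15/7.
E[K | K > 14] = (15/7) / (1/7) = 15.

15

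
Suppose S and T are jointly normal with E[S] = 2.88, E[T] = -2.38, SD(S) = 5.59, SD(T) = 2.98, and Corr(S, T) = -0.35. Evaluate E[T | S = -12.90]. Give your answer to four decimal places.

0.5643

The regression of T on S has slope ρ·σ_T/σ_S and passes through (μ_S, μ_T).
E[T | S=-12.90] = -2.38 + (-0.35)·(2.98/5.59)·(-12.90 − (2.88)) = -2.38 + (-0.186583)·(-15.78) = 0.5643.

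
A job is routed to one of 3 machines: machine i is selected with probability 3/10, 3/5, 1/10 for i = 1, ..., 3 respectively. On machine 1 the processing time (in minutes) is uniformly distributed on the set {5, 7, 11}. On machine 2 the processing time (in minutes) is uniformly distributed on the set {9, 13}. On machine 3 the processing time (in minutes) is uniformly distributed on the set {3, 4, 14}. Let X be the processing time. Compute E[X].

E[X | machine 1] = (5+7+11)/3 = 23/3.
E[X | machine 2] = (9+13)/2 = 11.
E[X | machine 3] = (3+4+14)/3 = 7.
By the law of total expectation,
E[X] = (3/10)·(23/3) + (3/5)·(11) + (1/10)·(7) = 48/5.

48/5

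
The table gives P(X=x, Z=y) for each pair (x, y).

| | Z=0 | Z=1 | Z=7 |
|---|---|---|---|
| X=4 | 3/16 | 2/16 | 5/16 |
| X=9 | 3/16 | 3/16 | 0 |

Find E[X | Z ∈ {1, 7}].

P(Z ∈ {1, 7}) = 5/8.
Σ X·P over the event = 4·(2/16) + 4·(5/16) + 9·(3/16) = 55/16.
E[X | Z ∈ {1, 7}] = (55/16) / (5/8) = 11/2.

11/2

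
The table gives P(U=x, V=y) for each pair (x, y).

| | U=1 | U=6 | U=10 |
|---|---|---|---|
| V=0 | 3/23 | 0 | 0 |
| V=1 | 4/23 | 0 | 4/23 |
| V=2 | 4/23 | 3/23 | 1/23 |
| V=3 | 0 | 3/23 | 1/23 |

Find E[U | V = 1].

P(V = 1) = 8/23.
Summing U·P(U=x,V=y) over the conditioning event gives 44/23.
E[U | V = 1] = (44/23) / (8/23) = 11/2.

11/2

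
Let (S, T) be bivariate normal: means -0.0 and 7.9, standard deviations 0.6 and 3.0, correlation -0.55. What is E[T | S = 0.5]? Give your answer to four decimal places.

For a bivariate normal, E[T | S=x] = μ_T + ρ·(σ_T/σ_S)·(x − μ_S).
E[T | S=0.5] = 7.9 + (-0.55)·(3.0/0.6)·(0.5 − (-0.0)) = 7.9 + (-2.75)·(0.5) = 6.5250.

6.5250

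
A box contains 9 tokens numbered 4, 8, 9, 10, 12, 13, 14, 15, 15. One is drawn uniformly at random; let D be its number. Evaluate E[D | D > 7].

12

P(D > 7) = 8/9.
Σ over the event: 8·1/9 + 9·1/9 + 10·1/9 + 12·1/9 + 13·1/9 + 14·1/9 + 15·2/9 = 32/3.
E[D | D > 7] = (32/3) / (8/9) = 12.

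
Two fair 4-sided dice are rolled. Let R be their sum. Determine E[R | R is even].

5

P(R is even) = 1/2.
Σ over the event: 2·1/16 + 4·3/16 + 6·3/16 + 8·1/16 = 5/2.
E[R | R is even] = (5/2) / (1/2) = 5.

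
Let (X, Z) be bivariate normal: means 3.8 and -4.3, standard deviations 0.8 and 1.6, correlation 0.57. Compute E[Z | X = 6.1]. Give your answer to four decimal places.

-1.6780

E[Z | X=x] = μ_Z + ρ(σ_Z/σ_X)(x − μ_X) for jointly normal variables.
E[Z | X=6.1] = -4.3 + (0.57)·(1.6/0.8)·(6.1 − (3.8)) = -4.3 + (1.14)·(2.3) = -1.6780.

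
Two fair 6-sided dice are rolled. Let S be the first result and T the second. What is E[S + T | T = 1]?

9/2

Outcomes with T = 1: (1,1), (2,1), (3,1), (4,1), (5,1), (6,1), each with probability 1/36.
E[S + T | T = 1] = (2 + 3 + 4 + 5 + 6 + 7) / 6 = 9/2.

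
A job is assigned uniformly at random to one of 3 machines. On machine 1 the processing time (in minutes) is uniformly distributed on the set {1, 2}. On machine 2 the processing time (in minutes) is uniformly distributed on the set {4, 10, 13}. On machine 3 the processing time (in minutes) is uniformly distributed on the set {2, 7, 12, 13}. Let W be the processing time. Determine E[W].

E[W | machine 1] = (1+2)/2 = 3/2.
E[W | machine 2] = (4+10+13)/3 = 9.
E[W | machine 3] = (2+7+12+13)/4 = 17/2.
E[W] = (1/3)·(3/2) + (1/3)·(9) + (1/3)·(17/2) = 19/3.

19/3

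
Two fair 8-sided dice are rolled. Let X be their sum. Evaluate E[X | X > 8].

34/3

P(X > 8) = 9/16.
Σ over the event: 9·1/8 + 10·7/64 + 11·3/32 + 12·5/64 + 13·1/16 + 14·3/64 + 15·1/32 + 16·1/64 = 51/8.
E[X | X > 8] = (51/8) / (9/16) = 34/3.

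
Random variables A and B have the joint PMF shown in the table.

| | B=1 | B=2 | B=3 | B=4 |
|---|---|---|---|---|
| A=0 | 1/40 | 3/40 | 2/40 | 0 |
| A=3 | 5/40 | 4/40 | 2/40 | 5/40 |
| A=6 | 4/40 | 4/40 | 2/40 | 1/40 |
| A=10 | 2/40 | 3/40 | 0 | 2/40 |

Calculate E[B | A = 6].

2

P(A = 6) = 11/40.
Σ B·P over the event = 1·(4/40) + 2·(4/40) + 3·(2/40) + 4·(1/40) = 11/20.
E[B | A = 6] = (11/20) / (11/40) = 2.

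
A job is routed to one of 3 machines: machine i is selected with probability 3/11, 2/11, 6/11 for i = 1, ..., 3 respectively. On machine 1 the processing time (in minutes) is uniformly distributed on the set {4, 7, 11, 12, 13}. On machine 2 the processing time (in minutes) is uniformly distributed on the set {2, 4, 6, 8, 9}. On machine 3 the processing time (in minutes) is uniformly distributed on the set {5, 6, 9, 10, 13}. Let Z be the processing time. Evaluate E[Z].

E[Z | machine 1] = (4+7+11+12+13)/5 = 47/5.
E[Z | machine 2] = (2+4+6+8+9)/5 = 29/5.
E[Z | machine 3] = (5+6+9+10+13)/5 = 43/5.
E[Z] = (3/11)·(47/5) + (2/11)·(29/5) + (6/11)·(43/5) = 457/55.

457/55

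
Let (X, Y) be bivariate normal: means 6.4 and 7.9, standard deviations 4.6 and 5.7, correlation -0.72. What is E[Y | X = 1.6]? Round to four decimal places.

12.1824

The regression of Y on X has slope ρ·σ_Y/σ_X and passes through (μ_X, μ_Y).
E[Y | X=1.6] = 7.9 + (-0.72)·(5.7/4.6)·(1.6 − (6.4)) = 7.9 + (-0.89217)·(-4.8) = 12.1824.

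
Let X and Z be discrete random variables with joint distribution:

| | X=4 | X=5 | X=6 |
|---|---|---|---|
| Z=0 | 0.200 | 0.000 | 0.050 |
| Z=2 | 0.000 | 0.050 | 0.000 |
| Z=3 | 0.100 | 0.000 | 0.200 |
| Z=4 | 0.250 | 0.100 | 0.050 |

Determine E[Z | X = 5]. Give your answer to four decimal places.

P(X = 5) = 0.150.
Σ Z·P over the event = 2·(0.050) + 4·(0.100) = 0.500.
E[Z | X = 5] = (0.500) / (0.150) = 3.3333.

3.3333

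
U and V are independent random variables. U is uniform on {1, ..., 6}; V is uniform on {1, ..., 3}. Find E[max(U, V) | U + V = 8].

P(U + V = 8) = 1/9.
Summing max(U,V)·P(x,y) over outcomes with U + V = 8 gives 11/18.
E[max(U, V) | U + V = 8] = (11/18) / (1/9) = 11/2.

11/2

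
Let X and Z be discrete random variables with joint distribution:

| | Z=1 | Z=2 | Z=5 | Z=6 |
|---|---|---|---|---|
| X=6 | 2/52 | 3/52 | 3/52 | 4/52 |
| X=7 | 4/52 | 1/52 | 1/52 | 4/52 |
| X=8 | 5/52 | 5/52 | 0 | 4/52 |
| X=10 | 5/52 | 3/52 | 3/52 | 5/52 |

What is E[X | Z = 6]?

P(Z = 6) = 17/52.
Σ X·P over the event = 6·(4/52) + 7·(4/52) + 8·(4/52) + 10·(5/52) = 67/26.
E[X | Z = 6] = (67/26) / (17/52) = 134/17.

134/17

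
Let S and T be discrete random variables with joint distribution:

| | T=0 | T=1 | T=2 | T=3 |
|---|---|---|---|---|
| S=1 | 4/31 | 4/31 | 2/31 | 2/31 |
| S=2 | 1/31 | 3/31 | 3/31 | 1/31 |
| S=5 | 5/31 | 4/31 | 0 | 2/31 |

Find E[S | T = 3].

P(T = 3) = 5/31.
Σ S·P over the event = 1·(2/31) + 2·(1/31) + 5·(2/31) = 14/31.
E[S | T = 3] = (14/31) / (5/31) = 14/5.

14/5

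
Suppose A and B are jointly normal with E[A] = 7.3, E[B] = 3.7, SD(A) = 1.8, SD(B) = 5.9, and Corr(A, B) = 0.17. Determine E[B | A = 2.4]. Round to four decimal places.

The regression of B on A has slope ρ·σ_B/σ_A and passes through (μ_A, μ_B).
E[B | A=2.4] = 3.7 + (0.17)·(5.9/1.8)·(2.4 − (7.3)) = 3.7 + (0.55722)·(-4.9) = 0.9696.

0.9696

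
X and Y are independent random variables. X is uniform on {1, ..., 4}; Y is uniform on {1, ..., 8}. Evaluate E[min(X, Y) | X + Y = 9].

Outcomes with X + Y = 9: (1,8), (2,7), (3,6), (4,5), each with probability 1/32.
E[min(X, Y) | X + Y = 9] = (1 + 2 + 3 + 4) / 4 = 5/2.

5/2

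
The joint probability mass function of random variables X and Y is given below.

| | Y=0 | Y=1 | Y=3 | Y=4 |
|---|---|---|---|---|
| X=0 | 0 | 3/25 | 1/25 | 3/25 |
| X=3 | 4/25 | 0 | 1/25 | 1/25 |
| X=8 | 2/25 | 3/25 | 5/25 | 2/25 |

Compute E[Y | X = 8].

P(X = 8) = 12/25.
Σ Y·P over the event = 0·(2/25) + 1·(3/25) + 3·(5/25) + 4·(2/25) = 26/25.
E[Y | X = 8] = (26/25) / (12/25) = 13/6.

13/6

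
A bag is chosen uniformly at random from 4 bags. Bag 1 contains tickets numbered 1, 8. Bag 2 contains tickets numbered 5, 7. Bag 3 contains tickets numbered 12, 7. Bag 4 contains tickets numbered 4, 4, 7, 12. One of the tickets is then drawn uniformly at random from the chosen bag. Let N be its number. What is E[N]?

107/16

E[N | bag 1] = (1+8)/2 = 9/2.
E[N | bag 2] = (5+7)/2 = 6.
E[N | bag 3] = (12+7)/2 = 19/2.
E[N | bag 4] = (4+4+7+12)/4 = 27/4.
By the law of total expectation,
E[N] = (1/4)·(9/2) + (1/4)·(6) + (1/4)·(19/2) + (1/4)·(27/4) = 107/16.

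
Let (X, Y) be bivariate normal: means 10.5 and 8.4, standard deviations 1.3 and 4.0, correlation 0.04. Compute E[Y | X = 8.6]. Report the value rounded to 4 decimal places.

8.1662

For a bivariate normal, E[Y | X=x] = μ_Y + ρ·(σ_Y/σ_X)·(x − μ_X).
E[Y | X=8.6] = 8.4 + (0.04)·(4.0/1.3)·(8.6 − (10.5)) = 8.4 + (0.123077)·(-1.9) = 8.1662.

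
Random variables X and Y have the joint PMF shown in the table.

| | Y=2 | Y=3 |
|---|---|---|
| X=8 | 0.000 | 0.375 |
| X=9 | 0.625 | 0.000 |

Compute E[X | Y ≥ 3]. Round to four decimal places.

P(Y ≥ 3) = 0.375.
Σ X·P over the event = 8·(0.375) = 3.000.
E[X | Y ≥ 3] = (3.000) / (0.375) = 8.0000.

8.0000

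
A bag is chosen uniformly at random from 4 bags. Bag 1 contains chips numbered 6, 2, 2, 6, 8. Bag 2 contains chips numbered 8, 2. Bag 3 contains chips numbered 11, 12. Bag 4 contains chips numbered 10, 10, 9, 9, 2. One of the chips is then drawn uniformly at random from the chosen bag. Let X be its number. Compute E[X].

E[X | bag 1] = (6+2+2+6+8)/5 = 24/5.
E[X | bag 2] = (8+2)/2 = 5.
E[X | bag 3] = (11+12)/2 = 23/2.
E[X | bag 4] = (10+10+9+9+2)/5 = 8.
E[X] = (1/4)·(24/5) + (1/4)·(5) + (1/4)·(23/2) + (1/4)·(8) = 293/40.

293/40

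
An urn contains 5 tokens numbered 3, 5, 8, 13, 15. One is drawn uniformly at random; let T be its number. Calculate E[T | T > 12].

P(T > 12) = 2/5.
Σ over the event: 13·1/5 + 15·1/5 = 28/5.
E[T | T > 12] = (28/5) / (2/5) = 14.

14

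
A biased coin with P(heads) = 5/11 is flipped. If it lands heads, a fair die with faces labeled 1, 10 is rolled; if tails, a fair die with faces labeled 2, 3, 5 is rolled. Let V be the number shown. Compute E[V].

E[V | heads] = (1+10)/2 = 11/2.
E[V | tails] = (2+3+5)/3 = 10/3.
By the law of total expectation,
E[V] = (5/11)·(11/2) + (6/11)·(10/3) = 95/22.

95/22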